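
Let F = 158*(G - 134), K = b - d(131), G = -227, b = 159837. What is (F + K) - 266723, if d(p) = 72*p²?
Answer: -1399516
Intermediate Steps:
K = -1075755 (K = 159837 - 72*131² = 159837 - 72*17161 = 159837 - 1*1235592 = 159837 - 1235592 = -1075755)
F = -57038 (F = 158*(-227 - 134) = 158*(-361) = -57038)
(F + K) - 266723 = (-57038 - 1075755) - 266723 = -1132793 - 266723 = -1399516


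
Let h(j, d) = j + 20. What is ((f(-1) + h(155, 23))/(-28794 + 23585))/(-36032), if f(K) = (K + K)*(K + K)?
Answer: 179/187690688 ≈ 9.5370e-7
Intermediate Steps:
h(j, d) = 20 + j
f(K) = 4*K**2 (f(K) = (2*K)*(2*K) = 4*K**2)
((f(-1) + h(155, 23))/(-28794 + 23585))/(-36032) = ((4*(-1)**2 + (20 + 155))/(-28794 + 23585))/(-36032) = ((4*1 + 175)/(-5209))*(-1/36032) = ((4 + 175)*(-1/5209))*(-1/36032) = (179*(-1/5209))*(-1/36032) = -179/5209*(-1/36032) = 179/187690688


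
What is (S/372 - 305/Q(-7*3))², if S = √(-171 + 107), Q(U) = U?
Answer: 9932981/47089 + 1220*I/1953 ≈ 210.94 + 0.62468*I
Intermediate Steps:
S = 8*I (S = √(-64) = 8*I ≈ 8.0*I)
(S/372 - 305/Q(-7*3))² = ((8*I)/372 - 305/((-7*3)))² = ((8*I)*(1/372) - 305/(-21))² = (2*I/93 - 305*(-1/21))² = (2*I/93 + 305/21)² = (305/21 + 2*I/93)²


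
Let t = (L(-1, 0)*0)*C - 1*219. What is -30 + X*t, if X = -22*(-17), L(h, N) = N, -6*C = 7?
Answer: -81936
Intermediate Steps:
C = -7/6 (C = -⅙*7 = -7/6 ≈ -1.1667)
X = 374
t = -219 (t = (0*0)*(-7/6) - 1*219 = 0*(-7/6) - 219 = 0 - 219 = -219)
-30 + X*t = -30 + 374*(-219) = -30 - 81906 = -81936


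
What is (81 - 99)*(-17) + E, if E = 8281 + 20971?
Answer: 29558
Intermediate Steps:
E = 29252
(81 - 99)*(-17) + E = (81 - 99)*(-17) + 29252 = -18*(-17) + 29252 = 306 + 29252 = 29558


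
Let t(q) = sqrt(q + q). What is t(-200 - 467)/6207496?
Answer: I*sqrt(1334)/6207496 ≈ 5.8838e-6*I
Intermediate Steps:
t(q) = sqrt(2)*sqrt(q) (t(q) = sqrt(2*q) = sqrt(2)*sqrt(q))
t(-200 - 467)/6207496 = (sqrt(2)*sqrt(-200 - 467))/6207496 = (sqrt(2)*sqrt(-667))*(1/6207496) = (sqrt(2)*(I*sqrt(667)))*(1/6207496) = (I*sqrt(1334))*(1/6207496) = I*sqrt(1334)/6207496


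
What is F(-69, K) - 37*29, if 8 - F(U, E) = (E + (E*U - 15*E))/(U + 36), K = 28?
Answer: -37469/33 ≈ -1135.4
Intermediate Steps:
F(U, E) = 8 - (-14*E + E*U)/(36 + U) (F(U, E) = 8 - (E + (E*U - 15*E))/(U + 36) = 8 - (E + (-15*E + E*U))/(36 + U) = 8 - (-14*E + E*U)/(36 + U))
F(-69, K) - 37*29 = (288 + 8*(-69) + 14*28 - 1*28*(-69))/(36 - 69) - 37*29 = (288 - 552 + 392 + 1932)/(-33) - 1*1073 = -1/33*2060 - 1073 = -2060/33 - 1073 = -37469/33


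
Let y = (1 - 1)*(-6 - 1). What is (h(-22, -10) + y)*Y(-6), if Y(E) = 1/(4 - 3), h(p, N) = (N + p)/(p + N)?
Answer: 1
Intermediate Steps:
h(p, N) = 1 (h(p, N) = (N + p)/(N + p) = 1)
y = 0 (y = 0*(-7) = 0)
Y(E) = 1 (Y(E) = 1/1 = 1)
(h(-22, -10) + y)*Y(-6) = (1 + 0)*1 = 1*1 = 1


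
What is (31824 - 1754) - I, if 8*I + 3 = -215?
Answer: 120389/4 ≈ 30097.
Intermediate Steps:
I = -109/4 (I = -3/8 + (1/8)*(-215) = -3/8 - 215/8 = -109/4 ≈ -27.250)
(31824 - 1754) - I = (31824 - 1754) - 1*(-109/4) = 30070 + 109/4 = 120389/4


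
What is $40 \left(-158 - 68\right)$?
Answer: $-9040$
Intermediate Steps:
$40 \left(-158 - 68\right) = 40 \left(-226\right) = -9040$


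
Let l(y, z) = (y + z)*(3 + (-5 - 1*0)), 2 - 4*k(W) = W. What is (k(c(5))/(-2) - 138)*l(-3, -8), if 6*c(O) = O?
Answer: -72941/24 ≈ -3039.2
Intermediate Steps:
c(O) = O/6
k(W) = ½ - W/4
l(y, z) = -2*y - 2*z (l(y, z) = (y + z)*(3 + (-5 + 0)) = (y + z)*(3 - 5) = (y + z)*(-2) = -2*y - 2*z)
(k(c(5))/(-2) - 138)*l(-3, -8) = ((½ - 5/24)/(-2) - 138)*(-2*(-3) - 2*(-8)) = (-(½ - ¼*⅚)/2 - 138)*(6 + 16) = (-(½ - 5/24)/2 - 138)*22 = (-½*7/24 - 138)*22 = (-7/48 - 138)*22 = -6631/48*22 = -72941/24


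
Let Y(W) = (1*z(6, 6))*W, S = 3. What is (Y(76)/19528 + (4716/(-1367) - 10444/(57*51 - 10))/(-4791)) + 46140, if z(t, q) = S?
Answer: 4273844037012770033/92627716062738 ≈ 46140.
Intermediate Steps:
z(t, q) = 3
Y(W) = 3*W (Y(W) = (1*3)*W = 3*W)
(Y(76)/19528 + (4716/(-1367) - 10444/(57*51 - 10))/(-4791)) + 46140 = ((3*76)/19528 + (4716/(-1367) - 10444/(57*51 - 10))/(-4791)) + 46140 = (228*(1/19528) + (4716*(-1/1367) - 10444/(2907 - 10))*(-1/4791)) + 46140 = (57/4882 + (-4716/1367 - 10444/2897)*(-1/4791)) + 46140 = (57/4882 - 27939200/3960199*(-1/4791)) + 46140 = (57/4882 + 27939200/18973313409) + 46140 = 1217878038713/92627716062738 + 46140 = 4273844037012770033/92627716062738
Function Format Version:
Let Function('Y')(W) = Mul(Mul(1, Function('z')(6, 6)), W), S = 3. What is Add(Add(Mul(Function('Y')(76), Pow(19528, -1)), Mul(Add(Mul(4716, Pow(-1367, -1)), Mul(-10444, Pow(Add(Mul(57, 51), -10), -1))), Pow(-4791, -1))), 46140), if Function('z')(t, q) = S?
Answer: Rational(4273844037012770033, 92627716062738) ≈ 46140.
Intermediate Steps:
Function('z')(t, q) = 3
Function('Y')(W) = Mul(3, W) (Function('Y')(W) = Mul(Mul(1, 3), W) = Mul(3, W))
Add(Add(Mul(Function('Y')(76), Pow(19528, -1)), Mul(Add(Mul(4716, Pow(-1367, -1)), Mul(-10444, Pow(Add(Mul(57, 51), -10), -1))), Pow(-4791, -1))), 46140) = Add(Add(Mul(Mul(3, 76), Pow(19528, -1)), Mul(Add(Mul(4716, Pow(-1367, -1)), Mul(-10444, Pow(Add(Mul(57, 51), -10), -1))), Pow(-4791, -1))), 46140) = Add(Add(Mul(228, Rational(1, 19528)), Mul(Add(Mul(4716, Rational(-1, 1367)), Mul(-10444, Pow(Add(2907, -10), -1))), Rational(-1, 4791))), 46140) = Add(Add(Rational(57, 4882), Mul(Add(Rational(-4716, 1367), Mul(-10444, Pow(2897, -1))), Rational(-1, 4791))), 46140) = Add(Add(Rational(57, 4882), Mul(Add(Rational(-4716, 1367), Mul(-10444, Rational(1, 2897))), Rational(-1, 4791))), 46140) = Add(Add(Rational(57, 4882), Mul(Add(Rational(-4716, 1367), Rational(-10444, 2897)), Rational(-1, 4791))), 46140) = Add(Add(Rational(57, 4882), Mul(Rational(-27939200, 3960199), Rational(-1, 4791))), 46140) = Add(Add(Rational(57, 4882), Rational(27939200, 18973313409)), 46140) = Add(Rational(1217878038713, 92627716062738), 46140) = Rational(4273844037012770033, 92627716062738)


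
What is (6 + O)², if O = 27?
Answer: 1089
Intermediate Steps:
(6 + O)² = (6 + 27)² = 33² = 1089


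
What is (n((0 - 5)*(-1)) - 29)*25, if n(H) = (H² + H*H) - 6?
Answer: 375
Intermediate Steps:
n(H) = -6 + 2*H² (n(H) = (H² + H²) - 6 = 2*H² - 6 = -6 + 2*H²)
(n((0 - 5)*(-1)) - 29)*25 = ((-6 + 2*((0 - 5)*(-1))²) - 29)*25 = ((-6 + 2*(-5*(-1))²) - 29)*25 = ((-6 + 2*5²) - 29)*25 = ((-6 + 2*25) - 29)*25 = ((-6 + 50) - 29)*25 = (44 - 29)*25 = 15*25 = 375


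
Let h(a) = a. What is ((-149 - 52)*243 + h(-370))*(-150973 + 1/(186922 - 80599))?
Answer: 789962266807214/106323 ≈ 7.4298e+9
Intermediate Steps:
((-149 - 52)*243 + h(-370))*(-150973 + 1/(186922 - 80599)) = ((-149 - 52)*243 - 370)*(-150973 + 1/(186922 - 80599)) = (-201*243 - 370)*(-150973 + 1/106323) = (-48843 - 370)*(-150973 + 1/106323) = -49213*(-16051902278/106323) = 789962266807214/106323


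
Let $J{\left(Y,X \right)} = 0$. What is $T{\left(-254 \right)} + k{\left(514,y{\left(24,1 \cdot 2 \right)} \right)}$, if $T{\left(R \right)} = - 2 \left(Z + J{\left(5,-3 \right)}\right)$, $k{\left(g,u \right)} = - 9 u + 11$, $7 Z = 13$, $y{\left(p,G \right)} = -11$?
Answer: $\frac{744}{7} \approx 106.29$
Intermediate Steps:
$Z = \frac{13}{7}$ ($Z = \frac{1}{7} \cdot 13 = \frac{13}{7} \approx 1.8571$)
$k{\left(g,u \right)} = 11 - 9 u$
$T{\left(R \right)} = - \frac{26}{7}$ ($T{\left(R \right)} = - 2 \left(\frac{13}{7} + 0\right) = \left(-2\right) \frac{13}{7} = - \frac{26}{7}$)
$T{\left(-254 \right)} + k{\left(514,y{\left(24,1 \cdot 2 \right)} \right)} = - \frac{26}{7} + \left(11 - -99\right) = - \frac{26}{7} + \left(11 + 99\right) = - \frac{26}{7} + 110 = \frac{744}{7}$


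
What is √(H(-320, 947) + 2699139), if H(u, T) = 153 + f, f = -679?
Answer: √2698613 ≈ 1642.7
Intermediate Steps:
H(u, T) = -526 (H(u, T) = 153 - 679 = -526)
√(H(-320, 947) + 2699139) = √(-526 + 2699139) = √2698613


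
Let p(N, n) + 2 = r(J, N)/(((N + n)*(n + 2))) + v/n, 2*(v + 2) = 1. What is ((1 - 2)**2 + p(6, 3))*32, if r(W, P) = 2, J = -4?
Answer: -2096/45 ≈ -46.578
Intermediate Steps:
v = -3/2 (v = -2 + (1/2)*1 = -2 + 1/2 = -3/2 ≈ -1.5000)
p(N, n) = -2 - 3/(2*n) + 2/((2 + n)*(N + n)) (p(N, n) = -2 + (2/(((N + n)*(n + 2))) - 3/(2*n)) = -2 + (2/(((N + n)*(2 + n))) - 3/(2*n)) = -2 + (2/(((2 + n)*(N + n))) - 3/(2*n)) = -2 + (2*(1/((2 + n)*(N + n))) - 3/(2*n)) = -2 + (2/((2 + n)*(N + n)) - 3/(2*n)) = -2 + (-3/(2*n) + 2/((2 + n)*(N + n))) = -2 - 3/(2*n) + 2/((2 + n)*(N + n)))
((1 - 2)**2 + p(6, 3))*32 = ((1 - 2)**2 + (1/2)*(-11*3**2 - 6*6 - 4*3**3 - 2*3 - 11*6*3 - 4*6*3**2)/(3*(3**2 + 2*6 + 2*3 + 6*3)))*32 = ((-1)**2 + (1/2)*(1/3)*(-11*9 - 36 - 4*27 - 6 - 198 - 4*6*9)/(9 + 12 + 6 + 18))*32 = (1 + (1/2)*(1/3)*(-99 - 36 - 108 - 6 - 198 - 216)/45)*32 = (1 + (1/2)*(1/3)*(1/45)*(-663))*32 = (1 - 221/90)*32 = -131/90*32 = -2096/45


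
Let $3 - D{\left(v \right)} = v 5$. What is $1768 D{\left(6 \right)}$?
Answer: $-47736$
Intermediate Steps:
$D{\left(v \right)} = 3 - 5 v$ ($D{\left(v \right)} = 3 - v 5 = 3 - 5 v$)
$1768 D{\left(6 \right)} = 1768 \left(3 - 30\right) = 1768 \left(-27\right) = -47736$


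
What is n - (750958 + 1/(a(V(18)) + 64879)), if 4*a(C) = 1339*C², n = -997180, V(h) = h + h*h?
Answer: -68559486507765/39218578 ≈ -1.7481e+6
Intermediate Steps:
V(h) = h + h²
a(C) = 1339*C²/4 (a(C) = (1339*C²)/4 = 1339*C²/4)
n - (750958 + 1/(a(V(18)) + 64879)) = -997180 - (750958 + 1/(1339*(18*(1 + 18))²/4 + 64879)) = -997180 - (750958 + 1/(1339*(18*19)²/4 + 64879)) = -997180 - (750958 + 1/((1339/4)*342² + 64879)) = -997180 - (750958 + 1/((1339/4)*116964 + 64879)) = -997180 - (750958 + 1/(39153699 + 64879)) = -997180 - (750958 + 1/39218578) = -997180 - 1*29451504897725/39218578 = -997180 - 29451504897725/39218578 = -68559486507765/39218578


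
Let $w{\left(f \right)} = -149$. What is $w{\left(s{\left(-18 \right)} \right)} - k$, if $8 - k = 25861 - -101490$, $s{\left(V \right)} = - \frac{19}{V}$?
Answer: $127194$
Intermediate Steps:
$k = -127343$ ($k = 8 - \left(25861 - -101490\right) = 8 - \left(25861 + 101490\right) = 8 - 127351 = -127343$)
$w{\left(s{\left(-18 \right)} \right)} - k = -149 - -127343 = -149 + 127343 = 127194$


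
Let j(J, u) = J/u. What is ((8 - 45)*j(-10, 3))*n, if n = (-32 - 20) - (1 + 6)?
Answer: -21830/3 ≈ -7276.7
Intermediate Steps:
n = -59 (n = -52 - 1*7 = -52 - 7 = -59)
((8 - 45)*j(-10, 3))*n = ((8 - 45)*(-10/3))*(-59) = -(-370)/3*(-59) = -37*(-10/3)*(-59) = (370/3)*(-59) = -21830/3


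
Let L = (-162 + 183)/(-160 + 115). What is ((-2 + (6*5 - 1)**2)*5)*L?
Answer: -5873/3 ≈ -1957.7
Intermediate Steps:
L = -7/15 (L = 21/(-45) = 21*(-1/45) = -7/15 ≈ -0.46667)
((-2 + (6*5 - 1)**2)*5)*L = ((-2 + (6*5 - 1)**2)*5)*(-7/15) = ((-2 + (30 - 1)**2)*5)*(-7/15) = ((-2 + 29**2)*5)*(-7/15) = ((-2 + 841)*5)*(-7/15) = (839*5)*(-7/15) = 4195*(-7/15) = -5873/3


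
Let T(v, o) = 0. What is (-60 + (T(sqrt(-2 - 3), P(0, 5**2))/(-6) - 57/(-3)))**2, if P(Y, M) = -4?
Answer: 1681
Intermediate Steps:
(-60 + (T(sqrt(-2 - 3), P(0, 5**2))/(-6) - 57/(-3)))**2 = (-60 + (0/(-6) - 57/(-3)))**2 = (-60 + (0*(-1/6) - 57*(-1/3)))**2 = (-60 + (0 + 19))**2 = (-60 + 19)**2 = (-41)**2 = 1681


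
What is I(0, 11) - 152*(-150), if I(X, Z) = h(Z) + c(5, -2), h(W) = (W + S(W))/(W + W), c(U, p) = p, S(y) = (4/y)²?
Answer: 60689623/2662 ≈ 22799.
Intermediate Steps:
S(y) = 16/y²
h(W) = (W + 16/W²)/(2*W) (h(W) = (W + 16/W²)/(W + W) = (W + 16/W²)/((2*W)) = (W + 16/W²)*(1/(2*W)) = (W + 16/W²)/(2*W))
I(X, Z) = -3/2 + 8/Z³ (I(X, Z) = (½ + 8/Z³) - 2 = -3/2 + 8/Z³)
I(0, 11) - 152*(-150) = (-3/2 + 8/11³) - 152*(-150) = (-3/2 + 8*(1/1331)) + 22800 = (-3/2 + 8/1331) + 22800 = -3977/2662 + 22800 = 60689623/2662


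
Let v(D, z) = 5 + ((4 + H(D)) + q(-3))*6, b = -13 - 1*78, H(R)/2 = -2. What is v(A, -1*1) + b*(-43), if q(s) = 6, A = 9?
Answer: 3954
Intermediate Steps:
H(R) = -4 (H(R) = 2*(-2) = -4)
b = -91 (b = -13 - 78 = -91)
v(D, z) = 41 (v(D, z) = 5 + ((4 - 4) + 6)*6 = 5 + (0 + 6)*6 = 5 + 6*6 = 5 + 36 = 41)
v(A, -1*1) + b*(-43) = 41 - 91*(-43) = 41 + 3913 = 3954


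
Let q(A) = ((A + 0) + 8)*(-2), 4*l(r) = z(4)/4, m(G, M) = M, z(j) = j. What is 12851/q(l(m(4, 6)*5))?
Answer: -25702/33 ≈ -778.85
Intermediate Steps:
l(r) = 1/4 (l(r) = (4/4)/4 = (4*(1/4))/4 = (1/4)*1 = 1/4)
q(A) = -16 - 2*A (q(A) = (A + 8)*(-2) = (8 + A)*(-2) = -16 - 2*A)
12851/q(l(m(4, 6)*5)) = 12851/(-16 - 2*1/4) = 12851/(-16 - 1/2) = 12851/(-33/2) = 12851*(-2/33) = -25702/33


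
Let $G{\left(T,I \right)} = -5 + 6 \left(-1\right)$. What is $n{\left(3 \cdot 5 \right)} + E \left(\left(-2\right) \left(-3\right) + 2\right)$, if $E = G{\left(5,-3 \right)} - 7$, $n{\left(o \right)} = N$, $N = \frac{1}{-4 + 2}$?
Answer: $- \frac{289}{2} \approx -144.5$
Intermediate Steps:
$N = - \frac{1}{2}$ ($N = \frac{1}{-2} = - \frac{1}{2} \approx -0.5$)
$n{\left(o \right)} = - \frac{1}{2}$
$G{\left(T,I \right)} = -11$ ($G{\left(T,I \right)} = -5 - 6 = -11$)
$E = -18$ ($E = -11 - 7 = -18$)
$n{\left(3 \cdot 5 \right)} + E \left(\left(-2\right) \left(-3\right) + 2\right) = - \frac{1}{2} - 18 \left(\left(-2\right) \left(-3\right) + 2\right) = - \frac{1}{2} - 18 \left(6 + 2\right) = - \frac{1}{2} - 144 = - \frac{289}{2}$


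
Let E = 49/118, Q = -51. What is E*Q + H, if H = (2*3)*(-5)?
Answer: -6039/118 ≈ -51.178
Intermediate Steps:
E = 49/118 (E = 49*(1/118) = 49/118 ≈ 0.41525)
H = -30 (H = 6*(-5) = -30)
E*Q + H = (49/118)*(-51) - 30 = -2499/118 - 30 = -6039/118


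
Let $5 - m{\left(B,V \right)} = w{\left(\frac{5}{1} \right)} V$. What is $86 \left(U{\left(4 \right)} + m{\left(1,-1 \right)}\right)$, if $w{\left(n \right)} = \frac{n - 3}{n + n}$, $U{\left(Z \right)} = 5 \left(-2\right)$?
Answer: $- \frac{2064}{5} \approx -412.8$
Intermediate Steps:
$U{\left(Z \right)} = -10$
$w{\left(n \right)} = \frac{-3 + n}{2 n}$
$m{\left(B,V \right)} = 5 - \frac{V}{5}$ ($m{\left(B,V \right)} = 5 - \frac{-3 + \frac{5}{1}}{2 \cdot \frac{5}{1}} V = 5 - \frac{-3 + 5 \cdot 1}{2 \cdot 5 \cdot 1} V = 5 - \frac{-3 + 5}{2 \cdot 5} V = 5 - \frac{1}{2} \cdot \frac{1}{5} \cdot 2 V = 5 - \frac{V}{5}$)
$86 \left(U{\left(4 \right)} + m{\left(1,-1 \right)}\right) = 86 \left(-10 + \left(5 - - \frac{1}{5}\right)\right) = 86 \left(-10 + \left(5 + \frac{1}{5}\right)\right) = 86 \left(-10 + \frac{26}{5}\right) = 86 \left(- \frac{24}{5}\right) = - \frac{2064}{5}$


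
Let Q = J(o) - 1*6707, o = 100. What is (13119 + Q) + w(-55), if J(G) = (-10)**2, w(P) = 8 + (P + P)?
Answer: 6410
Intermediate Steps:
w(P) = 8 + 2*P
J(G) = 100
Q = -6607 (Q = 100 - 1*6707 = 100 - 6707 = -6607)
(13119 + Q) + w(-55) = (13119 - 6607) + (8 + 2*(-55)) = 6512 + (8 - 110) = 6512 - 102 = 6410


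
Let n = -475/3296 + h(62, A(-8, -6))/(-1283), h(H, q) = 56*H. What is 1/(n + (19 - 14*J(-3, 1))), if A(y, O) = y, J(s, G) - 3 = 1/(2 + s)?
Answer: -4228768/50112049 ≈ -0.084386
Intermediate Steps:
J(s, G) = 3 + 1/(2 + s)
n = -12053137/4228768 (n = -475/3296 + (56*62)/(-1283) = -475*1/3296 + 3472*(-1/1283) = -475/3296 - 3472/1283 = -12053137/4228768 ≈ -2.8503)
1/(n + (19 - 14*J(-3, 1))) = 1/(-12053137/4228768 + (19 - 14*(7 + 3*(-3))/(2 - 3))) = 1/(-12053137/4228768 + (19 - 14*(7 - 9)/(-1))) = 1/(-12053137/4228768 + (19 - (-14)*(-2))) = 1/(-12053137/4228768 + (19 - 14*2)) = 1/(-12053137/4228768 + (19 - 28)) = 1/(-12053137/4228768 - 9) = 1/(-50112049/4228768) = -4228768/50112049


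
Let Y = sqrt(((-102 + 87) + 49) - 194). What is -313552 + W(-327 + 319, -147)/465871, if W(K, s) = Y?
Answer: -313552 + 4*I*sqrt(10)/465871 ≈ -3.1355e+5 + 2.7152e-5*I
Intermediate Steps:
Y = 4*I*sqrt(10) (Y = sqrt((-15 + 49) - 194) = sqrt(34 - 194) = sqrt(-160) = 4*I*sqrt(10) ≈ 12.649*I)
W(K, s) = 4*I*sqrt(10)
-313552 + W(-327 + 319, -147)/465871 = -313552 + (4*I*sqrt(10))/465871 = -313552 + (4*I*sqrt(10))*(1/465871) = -313552 + 4*I*sqrt(10)/465871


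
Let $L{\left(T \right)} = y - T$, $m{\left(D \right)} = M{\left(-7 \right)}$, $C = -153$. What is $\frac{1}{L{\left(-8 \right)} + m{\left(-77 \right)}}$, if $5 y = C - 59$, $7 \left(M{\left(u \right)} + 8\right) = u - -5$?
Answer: $- \frac{35}{1494} \approx -0.023427$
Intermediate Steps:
$M{\left(u \right)} = - \frac{51}{7} + \frac{u}{7}$ ($M{\left(u \right)} = -8 + \frac{u - -5}{7} = -8 + \frac{u + 5}{7} = -8 + \frac{5 + u}{7} = -8 + \left(\frac{5}{7} + \frac{u}{7}\right) = - \frac{51}{7} + \frac{u}{7}$)
$m{\left(D \right)} = - \frac{58}{7}$ ($m{\left(D \right)} = - \frac{51}{7} + \frac{1}{7} \left(-7\right) = - \frac{51}{7} - 1 = - \frac{58}{7}$)
$y = - \frac{212}{5}$ ($y = \frac{-153 - 59}{5} = \frac{1}{5} \left(-212\right) = - \frac{212}{5} \approx -42.4$)
$L{\left(T \right)} = - \frac{212}{5} - T$
$\frac{1}{L{\left(-8 \right)} + m{\left(-77 \right)}} = \frac{1}{\left(- \frac{212}{5} - -8\right) - \frac{58}{7}} = \frac{1}{\left(- \frac{212}{5} + 8\right) - \frac{58}{7}} = \frac{1}{- \frac{172}{5} - \frac{58}{7}} = \frac{1}{- \frac{1494}{35}} = - \frac{35}{1494}$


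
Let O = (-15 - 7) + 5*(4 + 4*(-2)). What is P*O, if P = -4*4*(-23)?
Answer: -15456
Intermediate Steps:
P = 368 (P = -16*(-23) = 368)
O = -42 (O = -22 + 5*(4 - 8) = -22 + 5*(-4) = -22 - 20 = -42)
P*O = 368*(-42) = -15456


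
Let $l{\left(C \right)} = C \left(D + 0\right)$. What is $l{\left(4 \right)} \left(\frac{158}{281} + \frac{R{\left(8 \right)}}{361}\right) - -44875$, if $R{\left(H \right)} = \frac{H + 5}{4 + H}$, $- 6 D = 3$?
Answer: $\frac{27312301141}{608646} \approx 44874.0$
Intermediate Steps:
$D = - \frac{1}{2}$ ($D = \left(- \frac{1}{6}\right) 3 = - \frac{1}{2} \approx -0.5$)
$R{\left(H \right)} = \frac{5 + H}{4 + H}$
$l{\left(C \right)} = - \frac{C}{2}$ ($l{\left(C \right)} = C \left(- \frac{1}{2} + 0\right) = C \left(- \frac{1}{2}\right) = - \frac{C}{2}$)
$l{\left(4 \right)} \left(\frac{158}{281} + \frac{R{\left(8 \right)}}{361}\right) - -44875 = \left(- \frac{1}{2}\right) 4 \left(\frac{158}{281} + \frac{\frac{1}{4 + 8} \left(5 + 8\right)}{361}\right) - -44875 = - 2 \left(158 \cdot \frac{1}{281} + \frac{1}{12} \cdot 13 \cdot \frac{1}{361}\right) + 44875 = - 2 \left(\frac{158}{281} + \frac{1}{12} \cdot 13 \cdot \frac{1}{361}\right) + 44875 = - 2 \left(\frac{158}{281} + \frac{13}{12} \cdot \frac{1}{361}\right) + 44875 = - 2 \left(\frac{158}{281} + \frac{13}{4332}\right) + 44875 = \left(-2\right) \frac{688109}{1217292} + 44875 = - \frac{688109}{608646} + 44875 = \frac{27312301141}{608646}$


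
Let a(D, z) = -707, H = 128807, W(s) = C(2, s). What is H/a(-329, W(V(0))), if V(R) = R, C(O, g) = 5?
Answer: -18401/101 ≈ -182.19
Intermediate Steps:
W(s) = 5
H/a(-329, W(V(0))) = 128807/(-707) = 128807*(-1/707) = -18401/101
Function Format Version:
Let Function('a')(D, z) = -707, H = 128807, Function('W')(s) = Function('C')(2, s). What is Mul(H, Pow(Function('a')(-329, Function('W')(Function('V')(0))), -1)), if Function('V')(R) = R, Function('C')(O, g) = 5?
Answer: Rational(-18401, 101) ≈ -182.19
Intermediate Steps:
Function('W')(s) = 5
Mul(H, Pow(Function('a')(-329, Function('W')(Function('V')(0))), -1)) = Mul(128807, Pow(-707, -1)) = Mul(128807, Rational(-1, 707)) = Rational(-18401, 101)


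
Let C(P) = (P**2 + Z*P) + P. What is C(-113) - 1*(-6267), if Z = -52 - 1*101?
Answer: 36212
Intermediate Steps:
Z = -153 (Z = -52 - 101 = -153)
C(P) = P**2 - 152*P (C(P) = (P**2 - 153*P) + P = P**2 - 152*P)
C(-113) - 1*(-6267) = -113*(-152 - 113) - 1*(-6267) = -113*(-265) + 6267 = 29945 + 6267 = 36212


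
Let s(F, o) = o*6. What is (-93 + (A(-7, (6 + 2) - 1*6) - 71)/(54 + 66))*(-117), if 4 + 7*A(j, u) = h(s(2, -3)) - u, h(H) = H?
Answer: 3066999/280 ≈ 10954.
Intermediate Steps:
s(F, o) = 6*o
A(j, u) = -22/7 - u/7 (A(j, u) = -4/7 + (6*(-3) - u)/7 = -4/7 + (-18 - u)/7 = -4/7 + (-18/7 - u/7) = -22/7 - u/7)
(-93 + (A(-7, (6 + 2) - 1*6) - 71)/(54 + 66))*(-117) = (-93 + ((-22/7 - ((6 + 2) - 1*6)/7) - 71)/(54 + 66))*(-117) = (-93 + ((-22/7 - (8 - 6)/7) - 71)/120)*(-117) = (-93 + ((-22/7 - ⅐*2) - 71)*(1/120))*(-117) = (-93 + ((-22/7 - 2/7) - 71)*(1/120))*(-117) = (-93 + (-24/7 - 71)*(1/120))*(-117) = (-93 - 521/7*1/120)*(-117) = (-93 - 521/840)*(-117) = -78641/840*(-117) = 3066999/280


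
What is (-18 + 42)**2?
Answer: 576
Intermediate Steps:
(-18 + 42)**2 = 24**2 = 576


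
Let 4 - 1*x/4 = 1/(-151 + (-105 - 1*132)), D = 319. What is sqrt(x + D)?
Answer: 4*sqrt(197007)/97 ≈ 18.303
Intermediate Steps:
x = 1553/97 (x = 16 - 4/(-151 + (-105 - 1*132)) = 16 - 4/(-151 + (-105 - 132)) = 16 - 4/(-151 - 237) = 16 - 4/(-388) = 16 - 4*(-1/388) = 16 + 1/97 = 1553/97 ≈ 16.010)
sqrt(x + D) = sqrt(1553/97 + 319) = sqrt(32496/97) = 4*sqrt(197007)/97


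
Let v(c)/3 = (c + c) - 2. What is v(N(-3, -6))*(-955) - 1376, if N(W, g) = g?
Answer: 38734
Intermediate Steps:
v(c) = -6 + 6*c (v(c) = 3*((c + c) - 2) = 3*(2*c - 2) = 3*(-2 + 2*c) = -6 + 6*c)
v(N(-3, -6))*(-955) - 1376 = (-6 + 6*(-6))*(-955) - 1376 = (-6 - 36)*(-955) - 1376 = -42*(-955) - 1376 = 40110 - 1376 = 38734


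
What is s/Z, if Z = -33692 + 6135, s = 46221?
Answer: -46221/27557 ≈ -1.6773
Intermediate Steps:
Z = -27557
s/Z = 46221/(-27557) = 46221*(-1/27557) = -46221/27557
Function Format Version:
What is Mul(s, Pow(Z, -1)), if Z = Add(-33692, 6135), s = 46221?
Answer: Rational(-46221, 27557) ≈ -1.6773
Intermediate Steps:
Z = -27557
Mul(s, Pow(Z, -1)) = Mul(46221, Pow(-27557, -1)) = Mul(46221, Rational(-1, 27557)) = Rational(-46221, 27557)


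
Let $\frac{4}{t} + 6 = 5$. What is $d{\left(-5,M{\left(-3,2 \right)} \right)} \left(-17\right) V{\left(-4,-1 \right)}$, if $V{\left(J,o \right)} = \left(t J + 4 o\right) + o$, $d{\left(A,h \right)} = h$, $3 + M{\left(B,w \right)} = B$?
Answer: $1122$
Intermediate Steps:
$t = -4$ ($t = \frac{4}{-6 + 5} = \frac{4}{-1} = 4 \left(-1\right) = -4$)
$M{\left(B,w \right)} = -3 + B$
$V{\left(J,o \right)} = - 4 J + 5 o$ ($V{\left(J,o \right)} = \left(- 4 J + 4 o\right) + o = - 4 J + 5 o$)
$d{\left(-5,M{\left(-3,2 \right)} \right)} \left(-17\right) V{\left(-4,-1 \right)} = \left(-3 - 3\right) \left(-17\right) \left(\left(-4\right) \left(-4\right) + 5 \left(-1\right)\right) = \left(-6\right) \left(-17\right) \left(16 - 5\right) = 102 \cdot 11 = 1122$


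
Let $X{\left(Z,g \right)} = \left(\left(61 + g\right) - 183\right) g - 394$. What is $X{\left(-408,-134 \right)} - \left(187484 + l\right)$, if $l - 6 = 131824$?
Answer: $-285404$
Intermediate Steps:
$l = 131830$ ($l = 6 + 131824 = 131830$)
$X{\left(Z,g \right)} = -394 + g \left(-122 + g\right)$ ($X{\left(Z,g \right)} = \left(-122 + g\right) g - 394 = g \left(-122 + g\right) - 394 = -394 + g \left(-122 + g\right)$)
$X{\left(-408,-134 \right)} - \left(187484 + l\right) = \left(-394 + \left(-134\right)^{2} - -16348\right) - \left(187484 + 131830\right) = \left(-394 + 17956 + 16348\right) - 319314 = 33910 - 319314 = -285404$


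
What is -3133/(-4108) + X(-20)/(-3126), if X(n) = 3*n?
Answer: 128721/164636 ≈ 0.78185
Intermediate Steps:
-3133/(-4108) + X(-20)/(-3126) = -3133/(-4108) + (3*(-20))/(-3126) = -3133*(-1/4108) - 60*(-1/3126) = 241/316 + 10/521 = 128721/164636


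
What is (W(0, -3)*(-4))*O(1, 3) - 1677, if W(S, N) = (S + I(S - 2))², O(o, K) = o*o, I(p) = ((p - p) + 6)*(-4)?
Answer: -3981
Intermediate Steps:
I(p) = -24 (I(p) = (0 + 6)*(-4) = 6*(-4) = -24)
O(o, K) = o²
W(S, N) = (-24 + S)² (W(S, N) = (S - 24)² = (-24 + S)²)
(W(0, -3)*(-4))*O(1, 3) - 1677 = ((-24 + 0)²*(-4))*1² - 1677 = ((-24)²*(-4))*1 - 1677 = (576*(-4))*1 - 1677 = -2304*1 - 1677 = -2304 - 1677 = -3981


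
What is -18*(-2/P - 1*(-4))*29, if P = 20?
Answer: -10179/5 ≈ -2035.8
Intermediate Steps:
-18*(-2/P - 1*(-4))*29 = -18*(-2/20 - 1*(-4))*29 = -18*(-2*1/20 + 4)*29 = -18*(-1/10 + 4)*29 = -18*39/10*29 = -351/5*29 = -10179/5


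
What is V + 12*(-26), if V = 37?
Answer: -275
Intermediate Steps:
V + 12*(-26) = 37 + 12*(-26) = 37 - 312 = -275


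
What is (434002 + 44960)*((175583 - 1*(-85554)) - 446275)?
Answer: -88674066756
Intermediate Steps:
(434002 + 44960)*((175583 - 1*(-85554)) - 446275) = 478962*((175583 + 85554) - 446275) = 478962*(261137 - 446275) = 478962*(-185138) = -88674066756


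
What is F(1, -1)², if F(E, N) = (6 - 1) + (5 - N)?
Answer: 121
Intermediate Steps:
F(E, N) = 10 - N (F(E, N) = 5 + (5 - N) = 10 - N)
F(1, -1)² = (10 - 1*(-1))² = (10 + 1)² = 11² = 121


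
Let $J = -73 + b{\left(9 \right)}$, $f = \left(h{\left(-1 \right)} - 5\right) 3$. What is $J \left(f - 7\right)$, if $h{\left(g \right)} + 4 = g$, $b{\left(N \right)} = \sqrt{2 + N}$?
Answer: $2701 - 37 \sqrt{11} \approx 2578.3$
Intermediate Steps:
$h{\left(g \right)} = -4 + g$
$f = -30$ ($f = \left(\left(-4 - 1\right) - 5\right) 3 = \left(-5 - 5\right) 3 = \left(-10\right) 3 = -30$)
$J = -73 + \sqrt{11}$ ($J = -73 + \sqrt{2 + 9} = -73 + \sqrt{11} \approx -69.683$)
$J \left(f - 7\right) = \left(-73 + \sqrt{11}\right) \left(-30 - 7\right) = \left(-73 + \sqrt{11}\right) \left(-37\right) = 2701 - 37 \sqrt{11}$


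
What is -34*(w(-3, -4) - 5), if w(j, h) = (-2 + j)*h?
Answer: -510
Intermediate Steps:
w(j, h) = h*(-2 + j)
-34*(w(-3, -4) - 5) = -34*(-4*(-2 - 3) - 5) = -34*(-4*(-5) - 5) = -34*(20 - 5) = -34*15 = -510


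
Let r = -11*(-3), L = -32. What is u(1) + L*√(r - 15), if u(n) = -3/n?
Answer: -3 - 96*√2 ≈ -138.76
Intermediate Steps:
r = 33
u(1) + L*√(r - 15) = -3/1 - 32*√(33 - 15) = -3*1 - 96*√2 = -3 - 96*√2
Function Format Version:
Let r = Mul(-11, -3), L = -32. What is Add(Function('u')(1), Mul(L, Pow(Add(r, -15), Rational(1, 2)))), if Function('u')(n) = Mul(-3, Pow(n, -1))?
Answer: Add(-3, Mul(-96, Pow(2, Rational(1, 2)))) ≈ -138.76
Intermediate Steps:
r = 33
Add(Function('u')(1), Mul(L, Pow(Add(r, -15), Rational(1, 2)))) = Add(Mul(-3, Pow(1, -1)), Mul(-32, Pow(Add(33, -15), Rational(1, 2)))) = Add(Mul(-3, 1), Mul(-32, Pow(18, Rational(1, 2)))) = Add(-3, Mul(-32, Mul(3, Pow(2, Rational(1, 2))))) = Add(-3, Mul(-96, Pow(2, Rational(1, 2))))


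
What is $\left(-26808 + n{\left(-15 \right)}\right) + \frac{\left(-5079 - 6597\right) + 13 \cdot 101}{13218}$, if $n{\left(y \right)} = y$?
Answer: $- \frac{354556777}{13218} \approx -26824.0$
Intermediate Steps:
$\left(-26808 + n{\left(-15 \right)}\right) + \frac{\left(-5079 - 6597\right) + 13 \cdot 101}{13218} = \left(-26808 - 15\right) + \frac{\left(-5079 - 6597\right) + 13 \cdot 101}{13218} = -26823 + \left(-11676 + 1313\right) \frac{1}{13218} = -26823 - \frac{10363}{13218} = - \frac{354556777}{13218}$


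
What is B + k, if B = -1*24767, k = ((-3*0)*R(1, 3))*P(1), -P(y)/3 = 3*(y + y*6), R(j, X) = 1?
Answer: -24767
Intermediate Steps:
P(y) = -63*y (P(y) = -9*(y + y*6) = -9*(y + 6*y) = -9*7*y = -63*y)
k = 0 (k = (-3*0*1)*(-63*1) = (0*1)*(-63) = 0*(-63) = 0)
B = -24767
B + k = -24767 + 0 = -24767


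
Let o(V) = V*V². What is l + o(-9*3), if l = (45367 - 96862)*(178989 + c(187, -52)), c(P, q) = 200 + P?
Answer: -9236986803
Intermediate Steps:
l = -9236967120 (l = (45367 - 96862)*(178989 + (200 + 187)) = -51495*(178989 + 387) = -51495*179376 = -9236967120)
o(V) = V³
l + o(-9*3) = -9236967120 + (-9*3)³ = -9236967120 + (-27)³ = -9236967120 - 19683 = -9236986803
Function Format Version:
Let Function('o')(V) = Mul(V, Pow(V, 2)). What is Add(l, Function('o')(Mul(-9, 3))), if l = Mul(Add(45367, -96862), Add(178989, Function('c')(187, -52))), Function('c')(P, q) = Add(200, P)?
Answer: -9236986803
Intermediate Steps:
l = -9236967120 (l = Mul(Add(45367, -96862), Add(178989, Add(200, 187))) = Mul(-51495, Add(178989, 387)) = Mul(-51495, 179376) = -9236967120)
Function('o')(V) = Pow(V, 3)
Add(l, Function('o')(Mul(-9, 3))) = Add(-9236967120, Pow(Mul(-9, 3), 3)) = Add(-9236967120, Pow(-27, 3)) = Add(-9236967120, -19683) = -9236986803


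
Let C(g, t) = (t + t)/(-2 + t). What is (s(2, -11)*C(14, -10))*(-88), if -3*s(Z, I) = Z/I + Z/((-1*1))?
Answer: -320/3 ≈ -106.67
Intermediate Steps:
s(Z, I) = Z/3 - Z/(3*I) (s(Z, I) = -(Z/I + Z/((-1*1)))/3 = -(Z/I + Z/(-1))/3 = -(Z/I + Z*(-1))/3 = -(Z/I - Z)/3 = -(-Z + Z/I)/3 = Z/3 - Z/(3*I))
C(g, t) = 2*t/(-2 + t) (C(g, t) = (2*t)/(-2 + t) = 2*t/(-2 + t))
(s(2, -11)*C(14, -10))*(-88) = (((⅓)*2*(-1 - 11)/(-11))*(2*(-10)/(-2 - 10)))*(-88) = (((⅓)*2*(-1/11)*(-12))*(2*(-10)/(-12)))*(-88) = (8*(2*(-10)*(-1/12))/11)*(-88) = ((8/11)*(5/3))*(-88) = (40/33)*(-88) = -320/3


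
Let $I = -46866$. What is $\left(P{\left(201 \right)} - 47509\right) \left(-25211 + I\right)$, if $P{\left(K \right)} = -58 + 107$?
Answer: $3420774420$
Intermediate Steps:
$P{\left(K \right)} = 49$
$\left(P{\left(201 \right)} - 47509\right) \left(-25211 + I\right) = \left(49 - 47509\right) \left(-25211 - 46866\right) = \left(-47460\right) \left(-72077\right) = 3420774420$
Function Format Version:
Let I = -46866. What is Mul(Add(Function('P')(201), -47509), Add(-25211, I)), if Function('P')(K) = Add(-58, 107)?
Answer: 3420774420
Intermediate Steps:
Function('P')(K) = 49
Mul(Add(Function('P')(201), -47509), Add(-25211, I)) = Mul(Add(49, -47509), Add(-25211, -46866)) = Mul(-47460, -72077) = 3420774420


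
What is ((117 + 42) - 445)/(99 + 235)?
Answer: -143/167 ≈ -0.85629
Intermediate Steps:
((117 + 42) - 445)/(99 + 235) = (159 - 445)/334 = -286*1/334 = -143/167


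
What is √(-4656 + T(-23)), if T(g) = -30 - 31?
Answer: I*√4717 ≈ 68.68*I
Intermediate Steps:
T(g) = -61
√(-4656 + T(-23)) = √(-4656 - 61) = √(-4717) = I*√4717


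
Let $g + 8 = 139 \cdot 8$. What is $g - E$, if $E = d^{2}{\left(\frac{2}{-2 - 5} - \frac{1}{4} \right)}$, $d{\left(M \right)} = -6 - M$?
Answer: $\frac{842127}{784} \approx 1074.1$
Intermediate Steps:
$g = 1104$ ($g = -8 + 139 \cdot 8 = -8 + 1112 = 1104$)
$E = \frac{23409}{784}$ ($E = \left(-6 - \left(\frac{2}{-2 - 5} - \frac{1}{4}\right)\right)^{2} = \left(-6 - \left(\frac{2}{-7} - \frac{1}{4}\right)\right)^{2} = \left(-6 - \left(2 \left(- \frac{1}{7}\right) - \frac{1}{4}\right)\right)^{2} = \left(-6 - \left(- \frac{2}{7} - \frac{1}{4}\right)\right)^{2} = \left(-6 - - \frac{15}{28}\right)^{2} = \left(-6 + \frac{15}{28}\right)^{2} = \left(- \frac{153}{28}\right)^{2} = \frac{23409}{784} \approx 29.858$)
$g - E = 1104 - \frac{23409}{784} = \frac{842127}{784}$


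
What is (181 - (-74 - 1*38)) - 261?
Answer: 32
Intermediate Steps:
(181 - (-74 - 1*38)) - 261 = (181 - (-74 - 38)) - 261 = (181 - 1*(-112)) - 261 = (181 + 112) - 261 = 293 - 261 = 32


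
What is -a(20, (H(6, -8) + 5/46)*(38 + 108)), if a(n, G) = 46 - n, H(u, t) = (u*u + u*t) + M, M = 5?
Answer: -26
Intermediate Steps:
H(u, t) = 5 + u**2 + t*u (H(u, t) = (u*u + u*t) + 5 = (u**2 + t*u) + 5 = 5 + u**2 + t*u)
-a(20, (H(6, -8) + 5/46)*(38 + 108)) = -(46 - 1*20) = -(46 - 20) = -1*26 = -26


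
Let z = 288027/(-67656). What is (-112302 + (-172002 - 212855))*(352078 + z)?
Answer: -3947426077119473/22552 ≈ -1.7504e+11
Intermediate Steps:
z = -96009/22552 (z = 288027*(-1/67656) = -96009/22552 ≈ -4.2572)
(-112302 + (-172002 - 212855))*(352078 + z) = (-112302 + (-172002 - 212855))*(352078 - 96009/22552) = (-112302 - 384857)*(7939967047/22552) = -497159*7939967047/22552 = -3947426077119473/22552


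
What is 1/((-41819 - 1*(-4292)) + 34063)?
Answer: -1/3464 ≈ -0.00028868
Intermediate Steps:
1/((-41819 - 1*(-4292)) + 34063) = 1/((-41819 + 4292) + 34063) = 1/(-37527 + 34063) = 1/(-3464) = -1/3464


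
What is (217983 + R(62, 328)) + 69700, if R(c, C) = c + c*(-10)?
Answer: 287125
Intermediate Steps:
R(c, C) = -9*c (R(c, C) = c - 10*c = -9*c)
(217983 + R(62, 328)) + 69700 = (217983 - 9*62) + 69700 = (217983 - 558) + 69700 = 217425 + 69700 = 287125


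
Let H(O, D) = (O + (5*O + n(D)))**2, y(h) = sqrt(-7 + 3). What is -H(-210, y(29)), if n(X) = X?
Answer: -1587596 + 5040*I ≈ -1.5876e+6 + 5040.0*I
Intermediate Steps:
y(h) = 2*I (y(h) = sqrt(-4) = 2*I)
H(O, D) = (D + 6*O)**2 (H(O, D) = (O + (5*O + D))**2 = (O + (D + 5*O))**2 = (D + 6*O)**2)
-H(-210, y(29)) = -(2*I + 6*(-210))**2 = -(2*I - 1260)**2 = -(-1260 + 2*I)**2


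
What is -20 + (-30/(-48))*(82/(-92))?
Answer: -7565/368 ≈ -20.557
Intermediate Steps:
-20 + (-30/(-48))*(82/(-92)) = -20 + (-30*(-1/48))*(82*(-1/92)) = -20 + (5/8)*(-41/46) = -20 - 205/368 = -7565/368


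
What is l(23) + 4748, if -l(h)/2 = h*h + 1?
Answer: 3688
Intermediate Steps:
l(h) = -2 - 2*h² (l(h) = -2*(h*h + 1) = -2*(h² + 1) = -2*(1 + h²) = -2 - 2*h²)
l(23) + 4748 = (-2 - 2*23²) + 4748 = (-2 - 2*529) + 4748 = (-2 - 1058) + 4748 = -1060 + 4748 = 3688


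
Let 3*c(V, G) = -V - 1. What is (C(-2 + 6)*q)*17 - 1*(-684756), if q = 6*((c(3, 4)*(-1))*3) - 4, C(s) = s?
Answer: 686116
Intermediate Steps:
c(V, G) = -⅓ - V/3 (c(V, G) = (-V - 1)/3 = (-1 - V)/3 = -⅓ - V/3)
q = 20 (q = 6*(((-⅓ - ⅓*3)*(-1))*3) - 4 = 6*(((-⅓ - 1)*(-1))*3) - 4 = 6*(-4/3*(-1)*3) - 4 = 6*((4/3)*3) - 4 = 6*4 - 4 = 24 - 4 = 20)
(C(-2 + 6)*q)*17 - 1*(-684756) = ((-2 + 6)*20)*17 - 1*(-684756) = (4*20)*17 + 684756 = 80*17 + 684756 = 1360 + 684756 = 686116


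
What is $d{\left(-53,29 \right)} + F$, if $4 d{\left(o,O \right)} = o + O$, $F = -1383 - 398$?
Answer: $-1787$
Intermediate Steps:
$F = -1781$ ($F = -1383 - 398 = -1781$)
$d{\left(o,O \right)} = \frac{O}{4} + \frac{o}{4}$ ($d{\left(o,O \right)} = \frac{o + O}{4} = \frac{O + o}{4} = \frac{O}{4} + \frac{o}{4}$)
$d{\left(-53,29 \right)} + F = \left(\frac{1}{4} \cdot 29 + \frac{1}{4} \left(-53\right)\right) - 1781 = \left(\frac{29}{4} - \frac{53}{4}\right) - 1781 = -6 - 1781 = -1787$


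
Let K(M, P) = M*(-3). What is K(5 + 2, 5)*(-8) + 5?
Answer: 173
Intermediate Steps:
K(M, P) = -3*M
K(5 + 2, 5)*(-8) + 5 = -3*(5 + 2)*(-8) + 5 = -3*7*(-8) + 5 = -21*(-8) + 5 = 168 + 5 = 173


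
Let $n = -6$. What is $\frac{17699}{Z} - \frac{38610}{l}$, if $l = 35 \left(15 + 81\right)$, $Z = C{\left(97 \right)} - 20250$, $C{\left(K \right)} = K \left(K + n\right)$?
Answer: $- \frac{16683689}{1279376} \approx -13.04$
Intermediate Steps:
$C{\left(K \right)} = K \left(-6 + K\right)$ ($C{\left(K \right)} = K \left(K - 6\right) = K \left(-6 + K\right)$)
$Z = -11423$ ($Z = 97 \left(-6 + 97\right) - 20250 = 97 \cdot 91 - 20250 = 8827 - 20250 = -11423$)
$l = 3360$ ($l = 35 \cdot 96 = 3360$)
$\frac{17699}{Z} - \frac{38610}{l} = \frac{17699}{-11423} - \frac{38610}{3360} = 17699 \left(- \frac{1}{11423}\right) - \frac{1287}{112} = - \frac{17699}{11423} - \frac{1287}{112} = - \frac{16683689}{1279376}$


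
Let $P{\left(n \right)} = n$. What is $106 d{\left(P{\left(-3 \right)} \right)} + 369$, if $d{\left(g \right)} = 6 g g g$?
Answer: $-16803$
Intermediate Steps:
$d{\left(g \right)} = 6 g^{3}$ ($d{\left(g \right)} = 6 g^{2} g = 6 g^{3}$)
$106 d{\left(P{\left(-3 \right)} \right)} + 369 = 106 \cdot 6 \left(-3\right)^{3} + 369 = 106 \cdot 6 \left(-27\right) + 369 = 106 \left(-162\right) + 369 = -17172 + 369 = -16803$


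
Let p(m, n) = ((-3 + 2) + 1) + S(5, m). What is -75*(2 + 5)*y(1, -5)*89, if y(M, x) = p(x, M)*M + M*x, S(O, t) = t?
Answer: 467250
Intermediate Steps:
p(m, n) = m (p(m, n) = ((-3 + 2) + 1) + m = (-1 + 1) + m = 0 + m = m)
y(M, x) = 2*M*x (y(M, x) = x*M + M*x = M*x + M*x = 2*M*x)
-75*(2 + 5)*y(1, -5)*89 = -75*(2 + 5)*2*1*(-5)*89 = -525*(-10)*89 = -75*(-70)*89 = 5250*89 = 467250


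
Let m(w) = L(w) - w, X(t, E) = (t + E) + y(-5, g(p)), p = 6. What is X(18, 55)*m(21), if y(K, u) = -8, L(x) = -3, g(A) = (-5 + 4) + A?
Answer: -1560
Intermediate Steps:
g(A) = -1 + A
X(t, E) = -8 + E + t (X(t, E) = (t + E) - 8 = (E + t) - 8 = -8 + E + t)
m(w) = -3 - w
X(18, 55)*m(21) = (-8 + 55 + 18)*(-3 - 1*21) = 65*(-3 - 21) = 65*(-24) = -1560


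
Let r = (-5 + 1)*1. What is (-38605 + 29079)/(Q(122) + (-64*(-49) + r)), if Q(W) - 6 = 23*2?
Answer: -4763/1592 ≈ -2.9918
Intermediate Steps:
r = -4 (r = -4*1 = -4)
Q(W) = 52 (Q(W) = 6 + 23*2 = 6 + 46 = 52)
(-38605 + 29079)/(Q(122) + (-64*(-49) + r)) = (-38605 + 29079)/(52 + (-64*(-49) - 4)) = -9526/(52 + (3136 - 4)) = -9526/(52 + 3132) = -9526/3184 = -9526*1/3184 = -4763/1592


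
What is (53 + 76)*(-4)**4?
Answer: 33024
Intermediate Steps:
(53 + 76)*(-4)**4 = 129*256 = 33024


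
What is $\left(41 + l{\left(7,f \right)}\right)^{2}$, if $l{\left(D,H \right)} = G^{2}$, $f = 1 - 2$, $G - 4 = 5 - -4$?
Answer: $44100$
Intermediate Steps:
$G = 13$ ($G = 4 + \left(5 - -4\right) = 4 + \left(5 + 4\right) = 4 + 9 = 13$)
$f = -1$
$l{\left(D,H \right)} = 169$ ($l{\left(D,H \right)} = 13^{2} = 169$)
$\left(41 + l{\left(7,f \right)}\right)^{2} = \left(41 + 169\right)^{2} = 210^{2} = 44100$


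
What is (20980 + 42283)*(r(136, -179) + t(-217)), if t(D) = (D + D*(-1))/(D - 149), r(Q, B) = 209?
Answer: 13221967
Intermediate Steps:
t(D) = 0 (t(D) = (D - D)/(-149 + D) = 0/(-149 + D) = 0)
(20980 + 42283)*(r(136, -179) + t(-217)) = (20980 + 42283)*(209 + 0) = 63263*209 = 13221967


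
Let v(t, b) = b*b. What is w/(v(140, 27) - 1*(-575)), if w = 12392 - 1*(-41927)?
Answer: 54319/1304 ≈ 41.656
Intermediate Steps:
v(t, b) = b**2
w = 54319 (w = 12392 + 41927 = 54319)
w/(v(140, 27) - 1*(-575)) = 54319/(27**2 - 1*(-575)) = 54319/(729 + 575) = 54319/1304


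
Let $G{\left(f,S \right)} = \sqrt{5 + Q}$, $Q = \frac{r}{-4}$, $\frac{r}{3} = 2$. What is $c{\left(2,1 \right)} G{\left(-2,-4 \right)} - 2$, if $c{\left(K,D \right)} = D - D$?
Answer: $-2$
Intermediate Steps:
$r = 6$ ($r = 3 \cdot 2 = 6$)
$c{\left(K,D \right)} = 0$
$Q = - \frac{3}{2}$ ($Q = \frac{6}{-4} = 6 \left(- \frac{1}{4}\right) = - \frac{3}{2} \approx -1.5$)
$G{\left(f,S \right)} = \frac{\sqrt{14}}{2}$ ($G{\left(f,S \right)} = \sqrt{5 - \frac{3}{2}} = \sqrt{\frac{7}{2}} = \frac{\sqrt{14}}{2}$)
$c{\left(2,1 \right)} G{\left(-2,-4 \right)} - 2 = 0 \frac{\sqrt{14}}{2} - 2 = 0 - 2 = -2$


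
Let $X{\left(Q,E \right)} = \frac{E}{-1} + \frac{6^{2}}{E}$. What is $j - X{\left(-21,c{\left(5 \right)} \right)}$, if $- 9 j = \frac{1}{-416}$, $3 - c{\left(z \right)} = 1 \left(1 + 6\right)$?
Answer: $\frac{18721}{3744} \approx 5.0003$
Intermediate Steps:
$c{\left(z \right)} = -4$ ($c{\left(z \right)} = 3 - 1 \left(1 + 6\right) = 3 - 1 \cdot 7 = 3 - 7 = -4$)
$j = \frac{1}{3744}$ ($j = - \frac{1}{9 \left(-416\right)} = \left(- \frac{1}{9}\right) \left(- \frac{1}{416}\right) = \frac{1}{3744} \approx 0.00026709$)
$X{\left(Q,E \right)} = - E + \frac{36}{E}$ ($X{\left(Q,E \right)} = E \left(-1\right) + \frac{36}{E} = - E + \frac{36}{E}$)
$j - X{\left(-21,c{\left(5 \right)} \right)} = \frac{1}{3744} - \left(\left(-1\right) \left(-4\right) + \frac{36}{-4}\right) = \frac{1}{3744} - \left(4 + 36 \left(- \frac{1}{4}\right)\right) = \frac{1}{3744} - \left(4 - 9\right) = \frac{1}{3744} - -5 = \frac{1}{3744} + 5 = \frac{18721}{3744}$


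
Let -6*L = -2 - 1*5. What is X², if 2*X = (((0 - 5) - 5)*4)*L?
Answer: 4900/9 ≈ 544.44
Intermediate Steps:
L = 7/6 (L = -(-2 - 1*5)/6 = -(-2 - 5)/6 = -⅙*(-7) = 7/6 ≈ 1.1667)
X = -70/3 (X = ((((0 - 5) - 5)*4)*(7/6))/2 = (((-5 - 5)*4)*(7/6))/2 = (-10*4*(7/6))/2 = (-40*7/6)/2 = (½)*(-140/3) = -70/3 ≈ -23.333)
X² = (-70/3)² = 4900/9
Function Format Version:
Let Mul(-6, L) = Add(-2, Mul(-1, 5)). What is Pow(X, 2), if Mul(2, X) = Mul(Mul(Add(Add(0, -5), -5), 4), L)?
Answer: Rational(4900, 9) ≈ 544.44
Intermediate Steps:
L = Rational(7, 6) (L = Mul(Rational(-1, 6), Add(-2, Mul(-1, 5))) = Mul(Rational(-1, 6), Add(-2, -5)) = Mul(Rational(-1, 6), -7) = Rational(7, 6) ≈ 1.1667)
X = Rational(-70, 3) (X = Mul(Rational(1, 2), Mul(Mul(Add(Add(0, -5), -5), 4), Rational(7, 6))) = Mul(Rational(1, 2), Mul(Mul(Add(-5, -5), 4), Rational(7, 6))) = Mul(Rational(1, 2), Mul(Mul(-10, 4), Rational(7, 6))) = Mul(Rational(1, 2), Mul(-40, Rational(7, 6))) = Mul(Rational(1, 2), Rational(-140, 3)) = Rational(-70, 3) ≈ -23.333)
Pow(X, 2) = Pow(Rational(-70, 3), 2) = Rational(4900, 9)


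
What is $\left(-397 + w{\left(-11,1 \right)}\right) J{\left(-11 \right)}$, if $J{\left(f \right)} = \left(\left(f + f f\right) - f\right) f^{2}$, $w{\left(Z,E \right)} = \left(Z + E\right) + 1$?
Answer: $-5944246$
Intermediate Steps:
$w{\left(Z,E \right)} = 1 + E + Z$ ($w{\left(Z,E \right)} = \left(E + Z\right) + 1 = 1 + E + Z$)
$J{\left(f \right)} = f^{4}$ ($J{\left(f \right)} = \left(\left(f + f^{2}\right) - f\right) f^{2} = f^{2} f^{2} = f^{4}$)
$\left(-397 + w{\left(-11,1 \right)}\right) J{\left(-11 \right)} = \left(-397 + \left(1 + 1 - 11\right)\right) \left(-11\right)^{4} = \left(-397 - 9\right) 14641 = \left(-406\right) 14641 = -5944246$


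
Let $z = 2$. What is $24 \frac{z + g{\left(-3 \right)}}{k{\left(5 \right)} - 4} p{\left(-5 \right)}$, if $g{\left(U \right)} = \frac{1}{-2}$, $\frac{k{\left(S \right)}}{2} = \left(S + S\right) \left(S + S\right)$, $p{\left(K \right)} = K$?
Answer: $- \frac{45}{49} \approx -0.91837$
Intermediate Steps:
$k{\left(S \right)} = 8 S^{2}$ ($k{\left(S \right)} = 2 \left(S + S\right) \left(S + S\right) = 2 \cdot 2 S 2 S = 2 \cdot 4 S^{2} = 8 S^{2}$)
$g{\left(U \right)} = - \frac{1}{2}$
$24 \frac{z + g{\left(-3 \right)}}{k{\left(5 \right)} - 4} p{\left(-5 \right)} = 24 \frac{2 - \frac{1}{2}}{8 \cdot 5^{2} - 4} \left(-5\right) = 24 \frac{3}{2 \left(8 \cdot 25 - 4\right)} \left(-5\right) = 24 \frac{3}{2 \left(200 - 4\right)} \left(-5\right) = 24 \frac{3}{2 \cdot 196} \left(-5\right) = 24 \cdot \frac{3}{2} \cdot \frac{1}{196} \left(-5\right) = 24 \cdot \frac{3}{392} \left(-5\right) = \frac{9}{49} \left(-5\right) = - \frac{45}{49}$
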